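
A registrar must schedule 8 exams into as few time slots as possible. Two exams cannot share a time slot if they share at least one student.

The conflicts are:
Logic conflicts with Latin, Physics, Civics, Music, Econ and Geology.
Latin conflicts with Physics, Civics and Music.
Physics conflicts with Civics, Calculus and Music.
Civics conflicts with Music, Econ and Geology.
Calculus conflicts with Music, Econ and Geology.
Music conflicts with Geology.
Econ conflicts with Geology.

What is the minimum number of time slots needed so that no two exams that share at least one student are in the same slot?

Logic, Latin, Physics, Civics, Music all conflict with each other, so at least 5 time slots are needed.
5 time slots suffice: time slot 1 → {Music, Econ}; time slot 2 → {Civics, Calculus}; time slot 3 → {Logic}; time slot 4 → {Physics, Geology}; time slot 5 → {Latin}. No two conflicting exams share a time slot.

5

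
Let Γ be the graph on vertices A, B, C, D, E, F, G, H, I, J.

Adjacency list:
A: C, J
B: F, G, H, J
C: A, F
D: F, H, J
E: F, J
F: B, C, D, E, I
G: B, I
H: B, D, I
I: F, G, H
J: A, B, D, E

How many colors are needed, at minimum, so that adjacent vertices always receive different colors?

3

The cycle J-D-F-C-A-J has odd length 5, so it cannot be 2-colored; at least 3 colors are needed.
3 colors suffice: color 1 → {F, G, H, J}; color 2 → {A, B, D, E, I}; color 3 → {C}. No two adjacent vertices share a color.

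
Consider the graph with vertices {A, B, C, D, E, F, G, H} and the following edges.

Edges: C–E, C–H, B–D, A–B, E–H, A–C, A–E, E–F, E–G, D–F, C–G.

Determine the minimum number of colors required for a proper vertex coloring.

A, C, E are mutually adjacent, so at least 3 colors are needed.
3 colors suffice: color red → {B, E}; color blue → {C, F}; color green → {A, D, G, H}. Each edge has distinct colors on its endpoints.

3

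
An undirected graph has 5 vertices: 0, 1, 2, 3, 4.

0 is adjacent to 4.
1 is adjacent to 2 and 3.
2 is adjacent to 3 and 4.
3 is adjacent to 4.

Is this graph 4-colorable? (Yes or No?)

Yes

The chromatic number is 3. 1, 2, 3 are pairwise adjacent, so at least 3 colors are needed.
One proper 3-coloring: 0=a, 1=c, 2=a, 3=b, 4=c.
Since 4 ≥ 3, a proper 4-coloring certainly exists.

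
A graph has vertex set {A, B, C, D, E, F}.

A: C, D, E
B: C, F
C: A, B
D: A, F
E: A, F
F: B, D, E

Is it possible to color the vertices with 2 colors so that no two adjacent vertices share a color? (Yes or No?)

The cycle C-A-D-F-B-C has odd length 5, so it cannot be 2-colored; at least 3 colors are needed.
So 2 colors are not enough.

No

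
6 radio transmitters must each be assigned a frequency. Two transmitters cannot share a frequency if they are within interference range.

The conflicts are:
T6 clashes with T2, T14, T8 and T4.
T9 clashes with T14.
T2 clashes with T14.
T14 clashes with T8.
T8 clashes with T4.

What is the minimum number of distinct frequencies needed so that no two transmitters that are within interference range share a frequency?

T6, T8, T4 all conflict with each other, so at least 3 frequencies are needed.
3 frequencies suffice: frequency 1 → {T14, T4}; frequency 2 → {T6, T9}; frequency 3 → {T2, T8}. Each listed conflict is separated.

3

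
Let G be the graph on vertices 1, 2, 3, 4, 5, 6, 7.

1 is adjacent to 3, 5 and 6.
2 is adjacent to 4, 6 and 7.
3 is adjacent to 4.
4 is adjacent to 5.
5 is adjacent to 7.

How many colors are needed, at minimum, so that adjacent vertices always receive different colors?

3

The cycle 7-2-6-1-5-7 has odd length 5, so it cannot be 2-colored; at least 3 colors are needed.
3 colors suffice: color a → {1, 4, 7}; color b → {2, 3, 5}; color c → {6}. Each edge has distinct colors on its endpoints.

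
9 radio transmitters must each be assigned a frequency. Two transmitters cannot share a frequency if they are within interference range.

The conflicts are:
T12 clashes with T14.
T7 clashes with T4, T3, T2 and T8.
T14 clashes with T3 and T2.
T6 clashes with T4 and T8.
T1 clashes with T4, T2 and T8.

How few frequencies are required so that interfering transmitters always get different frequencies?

T7 and T2 conflict, so at least 2 frequencies are needed.
A valid assignment using 2 frequencies: T12=2, T7=1, T14=1, T6=1, T1=1, T4=2, T3=2, T2=2, T8=2. Every pair that conflicts lands in different frequencies.

2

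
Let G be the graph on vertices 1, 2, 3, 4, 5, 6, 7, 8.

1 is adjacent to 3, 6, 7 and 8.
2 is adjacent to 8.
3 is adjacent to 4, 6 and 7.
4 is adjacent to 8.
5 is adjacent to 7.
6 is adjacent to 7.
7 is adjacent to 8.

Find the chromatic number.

4

1, 3, 6, 7 are pairwise adjacent (a clique of size 4), so at least 4 colors are needed.
4 colors suffice: color red → {2, 4, 7}; color blue → {3, 5, 8}; color green → {1}; color yellow → {6}. Every edge joins two different colors.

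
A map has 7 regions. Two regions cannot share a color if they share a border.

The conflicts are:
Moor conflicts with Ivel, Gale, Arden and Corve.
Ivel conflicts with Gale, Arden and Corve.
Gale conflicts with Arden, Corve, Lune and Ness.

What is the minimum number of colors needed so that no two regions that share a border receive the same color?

Moor, Ivel, Gale, Corve pairwise conflict, so at least 4 colors are needed.
4 colors suffice: color 1 → {Gale}; color 2 → {Ivel, Lune, Ness}; color 3 → {Moor}; color 4 → {Arden, Corve}. No two conflicting regions share a color.

4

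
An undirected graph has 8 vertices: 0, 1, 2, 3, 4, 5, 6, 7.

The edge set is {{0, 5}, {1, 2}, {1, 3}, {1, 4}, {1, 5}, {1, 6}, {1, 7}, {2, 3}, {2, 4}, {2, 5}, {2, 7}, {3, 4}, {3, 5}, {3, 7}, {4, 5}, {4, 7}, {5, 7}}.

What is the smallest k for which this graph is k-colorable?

6

1, 2, 3, 4, 5, 7 form a clique, so at least 6 colors are needed.
One proper 6-coloring: 0=blue, 1=blue, 2=yellow, 3=green, 4=orange, 5=red, 6=red, 7=purple. Each edge has distinct colors on its endpoints.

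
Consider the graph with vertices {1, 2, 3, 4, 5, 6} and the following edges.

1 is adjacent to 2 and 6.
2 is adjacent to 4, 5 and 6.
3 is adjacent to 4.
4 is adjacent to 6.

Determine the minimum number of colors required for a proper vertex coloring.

1, 2, 6 are pairwise adjacent, so at least 3 colors are needed.
3 colors suffice: color red → {2, 3}; color blue → {5, 6}; color green → {1, 4}. Each edge has distinct colors on its endpoints.

3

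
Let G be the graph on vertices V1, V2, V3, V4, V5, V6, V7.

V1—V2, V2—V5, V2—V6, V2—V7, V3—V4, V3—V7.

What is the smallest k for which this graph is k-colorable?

2

V2 and V7 are adjacent, so at least 2 colors are needed.
2 colors suffice: color R → {V2, V3}; color B → {V1, V4, V5, V6, V7}. Each edge has distinct colors on its endpoints.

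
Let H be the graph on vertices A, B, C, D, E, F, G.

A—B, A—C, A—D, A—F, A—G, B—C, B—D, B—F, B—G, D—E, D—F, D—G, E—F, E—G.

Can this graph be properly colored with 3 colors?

No

A, B, D, G are pairwise adjacent (a clique of size 4), so at least 4 colors are needed.
So 3 colors are not enough.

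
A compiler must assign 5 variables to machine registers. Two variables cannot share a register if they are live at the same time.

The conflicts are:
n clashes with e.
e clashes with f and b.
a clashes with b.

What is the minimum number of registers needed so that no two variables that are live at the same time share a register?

2

n and e conflict, so at least 2 registers are needed.
Using 2 registers: n=2, e=1, a=1, f=2, b=2. Each listed conflict is separated.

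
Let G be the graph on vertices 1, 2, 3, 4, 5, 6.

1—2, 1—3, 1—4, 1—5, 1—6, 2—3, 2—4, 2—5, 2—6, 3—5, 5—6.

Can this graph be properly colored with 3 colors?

1, 2, 3, 5 are mutually adjacent (a clique of size 4), so at least 4 colors are needed.
So 3 colors are not enough.

No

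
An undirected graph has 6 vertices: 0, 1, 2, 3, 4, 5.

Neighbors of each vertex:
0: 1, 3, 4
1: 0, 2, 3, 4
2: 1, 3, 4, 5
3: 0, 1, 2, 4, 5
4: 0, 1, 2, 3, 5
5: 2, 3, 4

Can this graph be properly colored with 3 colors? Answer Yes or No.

0, 1, 3, 4 are mutually adjacent (a clique of size 4), so at least 4 colors are needed.
So 3 colors are not enough.

No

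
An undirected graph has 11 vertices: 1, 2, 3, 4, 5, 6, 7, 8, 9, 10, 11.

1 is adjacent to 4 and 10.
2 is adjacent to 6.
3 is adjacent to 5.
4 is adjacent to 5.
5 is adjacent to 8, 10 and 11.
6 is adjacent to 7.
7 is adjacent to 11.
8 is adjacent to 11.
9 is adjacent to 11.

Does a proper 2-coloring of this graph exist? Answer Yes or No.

No

5, 8, 11 are mutually adjacent, so at least 3 colors are needed.
So 2 colors are not enough.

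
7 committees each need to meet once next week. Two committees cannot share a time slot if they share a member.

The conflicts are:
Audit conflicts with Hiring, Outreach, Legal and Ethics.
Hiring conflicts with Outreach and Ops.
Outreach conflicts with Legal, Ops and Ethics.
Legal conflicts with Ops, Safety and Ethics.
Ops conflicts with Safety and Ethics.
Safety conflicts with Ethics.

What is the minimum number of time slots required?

4

Outreach, Legal, Ops, Ethics pairwise conflict, so at least 4 time slots are needed.
A valid assignment using 4 time slots: Audit=3, Hiring=2, Outreach=1, Legal=2, Ops=3, Safety=1, Ethics=4. Each listed conflict is separated.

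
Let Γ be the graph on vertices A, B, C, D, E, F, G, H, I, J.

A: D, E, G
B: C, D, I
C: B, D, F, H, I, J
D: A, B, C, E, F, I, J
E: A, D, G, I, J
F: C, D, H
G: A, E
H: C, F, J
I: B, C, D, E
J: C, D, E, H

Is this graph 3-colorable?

B, C, D, I are mutually adjacent (a clique of size 4), so at least 4 colors are needed.
So 3 colors are not enough.

No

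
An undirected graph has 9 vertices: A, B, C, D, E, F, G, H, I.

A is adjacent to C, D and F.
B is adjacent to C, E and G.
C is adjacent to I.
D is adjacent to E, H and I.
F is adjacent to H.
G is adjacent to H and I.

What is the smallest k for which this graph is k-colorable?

The cycle D-I-G-B-E-D has odd length 5, so it cannot be 2-colored; at least 3 colors are needed.
One proper 3-coloring: A=blue, B=blue, C=red, D=red, E=green, F=red, G=red, H=blue, I=blue. Each edge has distinct colors on its endpoints.

3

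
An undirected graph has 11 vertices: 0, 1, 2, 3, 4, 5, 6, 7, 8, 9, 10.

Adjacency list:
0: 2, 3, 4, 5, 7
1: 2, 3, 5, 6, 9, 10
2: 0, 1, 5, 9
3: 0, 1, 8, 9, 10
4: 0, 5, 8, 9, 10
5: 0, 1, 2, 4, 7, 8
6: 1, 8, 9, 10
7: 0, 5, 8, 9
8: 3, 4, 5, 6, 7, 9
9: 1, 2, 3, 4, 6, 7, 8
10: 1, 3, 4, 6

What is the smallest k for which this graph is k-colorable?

5, 7, 8 form a triangle, so at least 3 colors are needed.
One proper 3-coloring: 0=blue, 1=blue, 2=green, 3=green, 4=green, 5=red, 6=green, 7=green, 8=blue, 9=red, 10=red. Each edge has distinct colors on its endpoints.

3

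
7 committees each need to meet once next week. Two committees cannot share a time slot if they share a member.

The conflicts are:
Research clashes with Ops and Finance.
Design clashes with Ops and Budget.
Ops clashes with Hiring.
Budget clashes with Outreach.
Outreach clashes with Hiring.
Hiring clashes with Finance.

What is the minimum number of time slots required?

The cycle Ops-Design-Budget-Outreach-Hiring-Ops has odd length 5, so it cannot be 2-colored; at least 3 time slots are needed.
A valid assignment using 3 time slots: Research=2, Design=2, Ops=1, Budget=1, Outreach=3, Hiring=2, Finance=1. Each listed conflict is separated.

3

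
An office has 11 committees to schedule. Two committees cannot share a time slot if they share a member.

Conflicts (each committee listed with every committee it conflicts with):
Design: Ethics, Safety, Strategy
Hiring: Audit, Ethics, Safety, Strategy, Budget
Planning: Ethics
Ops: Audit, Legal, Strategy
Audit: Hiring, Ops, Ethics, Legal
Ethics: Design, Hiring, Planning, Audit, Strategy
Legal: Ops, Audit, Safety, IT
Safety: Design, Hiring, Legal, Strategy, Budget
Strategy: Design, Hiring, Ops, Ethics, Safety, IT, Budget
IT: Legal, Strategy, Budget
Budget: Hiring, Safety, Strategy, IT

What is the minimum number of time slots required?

Hiring, Safety, Strategy, Budget all conflict with each other, so at least 4 time slots are needed.
4 time slots suffice: time slot 1 → {Planning, Audit, Strategy}; time slot 2 → {Design, Hiring, Legal}; time slot 3 → {Ops, Ethics, Safety, IT}; time slot 4 → {Budget}. No two conflicting committees share a time slot.

4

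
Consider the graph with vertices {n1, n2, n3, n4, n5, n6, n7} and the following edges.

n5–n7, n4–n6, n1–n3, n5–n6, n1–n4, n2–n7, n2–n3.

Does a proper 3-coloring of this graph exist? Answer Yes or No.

The chromatic number is 3. The cycle n3-n2-n7-n5-n6-n4-n1-n3 has odd length 7, so it cannot be 2-colored; at least 3 colors are needed.
3 colors suffice: color 1 → {n2, n4, n5}; color 2 → {n3, n6, n7}; color 3 → {n1}.
That is already a proper 3-coloring.

Yes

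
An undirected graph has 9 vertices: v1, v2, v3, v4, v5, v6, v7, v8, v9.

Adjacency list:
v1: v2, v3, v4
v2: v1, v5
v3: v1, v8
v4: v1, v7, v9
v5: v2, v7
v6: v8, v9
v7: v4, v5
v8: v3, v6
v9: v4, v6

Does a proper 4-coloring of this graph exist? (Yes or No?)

Yes

The chromatic number is 3. The cycle v1-v4-v7-v5-v2-v1 has odd length 5, so it cannot be 2-colored; at least 3 colors are needed.
3 colors suffice: v1=blue, v2=red, v3=green, v4=red, v5=green, v6=green, v7=blue, v8=red, v9=blue.
Since 4 ≥ 3, a proper 4-coloring certainly exists.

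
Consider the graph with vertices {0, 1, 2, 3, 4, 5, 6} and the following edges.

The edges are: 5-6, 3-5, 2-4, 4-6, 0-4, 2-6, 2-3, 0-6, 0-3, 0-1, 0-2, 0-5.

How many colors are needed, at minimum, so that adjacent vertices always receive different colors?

0, 2, 4, 6 are mutually adjacent (a clique of size 4), so at least 4 colors are needed.
4 colors suffice: 0=a, 1=b, 2=b, 3=c, 4=d, 5=b, 6=c. No two adjacent vertices share a color.

4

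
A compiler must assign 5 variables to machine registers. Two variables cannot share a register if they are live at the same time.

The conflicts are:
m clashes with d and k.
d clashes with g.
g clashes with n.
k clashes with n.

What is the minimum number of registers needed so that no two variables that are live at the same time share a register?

3

The cycle m-k-n-g-d-m has odd length 5, so it cannot be 2-colored; at least 3 registers are needed.
Using 3 registers: m=3, d=1, g=2, k=2, n=1. Every pair that conflicts lands in different registers.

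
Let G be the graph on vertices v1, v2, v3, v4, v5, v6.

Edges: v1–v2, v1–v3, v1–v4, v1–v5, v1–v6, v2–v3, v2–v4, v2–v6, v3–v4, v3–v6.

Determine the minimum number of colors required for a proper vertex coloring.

v1, v2, v3, v4 are pairwise adjacent (a clique of size 4), so at least 4 colors are needed.
4 colors suffice: v1=1, v2=2, v3=3, v4=4, v5=2, v6=4. Each edge has distinct colors on its endpoints.

4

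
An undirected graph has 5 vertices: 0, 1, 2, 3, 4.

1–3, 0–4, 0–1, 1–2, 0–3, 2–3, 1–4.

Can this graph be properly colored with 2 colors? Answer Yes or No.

0, 1, 4 are pairwise adjacent, so at least 3 colors are needed.
So 2 colors are not enough.

No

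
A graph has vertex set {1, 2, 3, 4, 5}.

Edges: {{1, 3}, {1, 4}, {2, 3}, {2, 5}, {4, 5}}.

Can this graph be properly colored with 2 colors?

No

The cycle 5-4-1-3-2-5 has odd length 5, so it cannot be 2-colored; at least 3 colors are needed.
So 2 colors are not enough.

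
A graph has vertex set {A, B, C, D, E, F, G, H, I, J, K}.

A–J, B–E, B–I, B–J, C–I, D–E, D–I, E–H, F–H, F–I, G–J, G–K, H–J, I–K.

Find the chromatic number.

The cycle K-G-J-B-I-K has odd length 5, so it cannot be 2-colored; at least 3 colors are needed.
3 colors suffice: color 1 → {E, I, J}; color 2 → {A, B, C, D, G, H}; color 3 → {F, K}. Each edge has distinct colors on its endpoints.

3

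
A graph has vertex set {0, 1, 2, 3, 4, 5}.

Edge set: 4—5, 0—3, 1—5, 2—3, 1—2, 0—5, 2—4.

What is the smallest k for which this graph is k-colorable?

The cycle 1-2-3-0-5-1 has odd length 5, so it cannot be 2-colored; at least 3 colors are needed.
3 colors suffice: color red → {2, 5}; color blue → {1, 3, 4}; color green → {0}. Each edge has distinct colors on its endpoints.

3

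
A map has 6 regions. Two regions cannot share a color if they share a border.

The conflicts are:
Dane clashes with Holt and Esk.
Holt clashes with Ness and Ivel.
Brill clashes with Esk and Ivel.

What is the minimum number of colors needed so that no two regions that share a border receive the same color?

The cycle Ivel-Brill-Esk-Dane-Holt-Ivel has odd length 5, so it cannot be 2-colored; at least 3 colors are needed.
3 colors suffice: color 1 → {Holt, Esk}; color 2 → {Dane, Brill, Ness}; color 3 → {Ivel}. Each listed conflict is separated.

3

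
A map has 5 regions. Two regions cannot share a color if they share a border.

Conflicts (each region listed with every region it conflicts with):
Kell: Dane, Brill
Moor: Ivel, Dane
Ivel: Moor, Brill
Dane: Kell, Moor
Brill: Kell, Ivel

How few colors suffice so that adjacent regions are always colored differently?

3

The cycle Dane-Kell-Brill-Ivel-Moor-Dane has odd length 5, so it cannot be 2-colored; at least 3 colors are needed.
3 colors suffice: color 1 → {Moor, Brill}; color 2 → {Kell, Ivel}; color 3 → {Dane}. No two conflicting regions share a color.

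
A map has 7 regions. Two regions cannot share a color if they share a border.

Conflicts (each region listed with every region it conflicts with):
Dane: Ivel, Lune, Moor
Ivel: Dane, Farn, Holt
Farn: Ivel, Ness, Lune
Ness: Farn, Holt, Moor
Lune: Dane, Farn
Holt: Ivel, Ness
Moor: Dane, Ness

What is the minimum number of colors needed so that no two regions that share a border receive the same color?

3

The cycle Moor-Dane-Ivel-Farn-Ness-Moor has odd length 5, so it cannot be 2-colored; at least 3 colors are needed.
3 colors suffice: color 1 → {Ivel, Ness, Lune}; color 2 → {Dane, Farn, Holt}; color 3 → {Moor}. Every pair that conflicts lands in different colors.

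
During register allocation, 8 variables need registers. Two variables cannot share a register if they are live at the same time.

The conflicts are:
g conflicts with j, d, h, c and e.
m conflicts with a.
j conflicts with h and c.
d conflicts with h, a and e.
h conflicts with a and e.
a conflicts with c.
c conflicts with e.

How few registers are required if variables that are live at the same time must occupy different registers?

4

g, d, h, e all conflict with each other, so at least 4 registers are needed.
Using 4 registers: g=2, m=1, j=3, d=4, h=1, a=2, c=1, e=3. Each listed conflict is separated.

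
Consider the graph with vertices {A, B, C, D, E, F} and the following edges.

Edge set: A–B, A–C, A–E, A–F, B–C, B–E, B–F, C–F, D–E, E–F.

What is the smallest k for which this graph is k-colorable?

4

A, B, E, F form a clique, so at least 4 colors are needed.
4 colors suffice: color 1 → {D, F}; color 2 → {C, E}; color 3 → {B}; color 4 → {A}. Each edge has distinct colors on its endpoints.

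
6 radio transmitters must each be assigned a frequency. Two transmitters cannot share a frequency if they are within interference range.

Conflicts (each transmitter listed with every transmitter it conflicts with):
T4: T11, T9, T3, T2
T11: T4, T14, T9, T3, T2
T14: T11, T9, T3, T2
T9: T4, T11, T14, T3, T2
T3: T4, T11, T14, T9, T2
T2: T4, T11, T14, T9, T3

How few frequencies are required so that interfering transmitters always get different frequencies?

T11, T14, T9, T3, T2 all conflict with each other, so at least 5 frequencies are needed.
5 frequencies suffice: T4=5, T11=2, T14=5, T9=1, T3=3, T2=4. Each listed conflict is separated.

5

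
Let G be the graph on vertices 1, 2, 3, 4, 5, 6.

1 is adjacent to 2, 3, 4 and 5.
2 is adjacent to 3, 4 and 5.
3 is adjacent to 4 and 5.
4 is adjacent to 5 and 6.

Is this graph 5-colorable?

The chromatic number is 5. 1, 2, 3, 4, 5 form a clique, so at least 5 colors are needed.
5 colors suffice: 1=yellow, 2=blue, 3=green, 4=red, 5=purple, 6=blue.
That is already a proper 5-coloring.

Yes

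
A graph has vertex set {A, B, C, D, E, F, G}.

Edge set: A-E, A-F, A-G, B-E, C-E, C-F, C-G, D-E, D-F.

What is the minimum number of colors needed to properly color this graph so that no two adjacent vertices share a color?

2

D and F are adjacent, so at least 2 colors are needed.
2 colors suffice: color 1 → {E, F, G}; color 2 → {A, B, C, D}. No two adjacent vertices share a color.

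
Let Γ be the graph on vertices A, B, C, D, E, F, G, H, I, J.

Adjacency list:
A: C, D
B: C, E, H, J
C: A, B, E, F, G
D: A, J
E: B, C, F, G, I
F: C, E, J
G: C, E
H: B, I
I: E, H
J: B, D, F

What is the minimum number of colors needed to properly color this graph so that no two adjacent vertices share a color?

B, C, E are pairwise adjacent, so at least 3 colors are needed.
One proper 3-coloring: A=2, B=3, C=1, D=3, E=2, F=3, G=3, H=1, I=3, J=1. Each edge has distinct colors on its endpoints.

3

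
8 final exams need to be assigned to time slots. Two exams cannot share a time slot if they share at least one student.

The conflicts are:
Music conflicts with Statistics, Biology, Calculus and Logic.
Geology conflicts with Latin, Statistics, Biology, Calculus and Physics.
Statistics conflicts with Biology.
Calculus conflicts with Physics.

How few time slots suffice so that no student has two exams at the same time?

3

Geology, Statistics, Biology all conflict with each other, so at least 3 time slots are needed.
A valid assignment using 3 time slots: Music=1, Geology=1, Latin=2, Statistics=2, Biology=3, Calculus=2, Physics=3, Logic=2. Every pair that conflicts lands in different time slots.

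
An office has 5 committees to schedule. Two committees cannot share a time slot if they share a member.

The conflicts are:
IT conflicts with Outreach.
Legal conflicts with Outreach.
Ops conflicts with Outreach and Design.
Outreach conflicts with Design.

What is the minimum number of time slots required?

3

Ops, Outreach, Design are mutually in conflict, so at least 3 time slots are needed.
3 time slots suffice: time slot 1 → {Outreach}; time slot 2 → {IT, Legal, Design}; time slot 3 → {Ops}. Each listed conflict is separated.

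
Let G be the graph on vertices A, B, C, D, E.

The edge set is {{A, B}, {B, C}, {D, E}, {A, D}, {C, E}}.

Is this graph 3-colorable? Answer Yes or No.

Yes

The chromatic number is 3. The cycle C-E-D-A-B-C has odd length 5, so it cannot be 2-colored; at least 3 colors are needed.
One proper 3-coloring: A=2, B=1, C=3, D=1, E=2.
That is already a proper 3-coloring.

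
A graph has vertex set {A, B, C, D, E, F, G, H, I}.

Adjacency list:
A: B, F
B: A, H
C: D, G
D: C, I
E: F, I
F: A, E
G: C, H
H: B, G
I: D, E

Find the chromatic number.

3

The cycle I-E-F-A-B-H-G-C-D-I has odd length 9, so it cannot be 2-colored; at least 3 colors are needed.
3 colors suffice: color 1 → {B, C, E}; color 2 → {A, H, I}; color 3 → {D, F, G}. Each edge has distinct colors on its endpoints.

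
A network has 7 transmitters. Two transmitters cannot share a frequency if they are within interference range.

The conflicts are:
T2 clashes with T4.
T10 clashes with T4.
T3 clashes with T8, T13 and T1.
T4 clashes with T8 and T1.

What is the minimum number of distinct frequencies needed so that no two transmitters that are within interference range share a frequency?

T2 and T4 conflict, so at least 2 frequencies are needed.
A valid assignment using 2 frequencies: T2=2, T10=2, T3=1, T4=1, T8=2, T13=2, T1=2. No two conflicting transmitters share a frequency.

2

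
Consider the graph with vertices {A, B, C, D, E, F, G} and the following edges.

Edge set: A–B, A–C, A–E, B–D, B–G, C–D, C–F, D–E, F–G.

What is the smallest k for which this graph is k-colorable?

3

The cycle F-C-A-B-G-F has odd length 5, so it cannot be 2-colored; at least 3 colors are needed.
One proper 3-coloring: A=1, B=2, C=2, D=1, E=2, F=1, G=3. Every edge joins two different colors.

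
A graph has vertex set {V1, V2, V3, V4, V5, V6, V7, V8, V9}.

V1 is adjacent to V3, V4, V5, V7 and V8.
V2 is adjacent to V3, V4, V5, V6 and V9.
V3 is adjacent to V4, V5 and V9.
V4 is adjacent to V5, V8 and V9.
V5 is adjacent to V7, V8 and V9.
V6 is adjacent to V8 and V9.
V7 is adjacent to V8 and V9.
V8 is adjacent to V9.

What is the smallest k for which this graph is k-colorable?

V2, V3, V4, V5, V9 are pairwise adjacent (a clique of size 5), so at least 5 colors are needed.
A valid assignment using 5 colors: V1=red, V2=purple, V3=yellow, V4=green, V5=blue, V6=blue, V7=green, V8=yellow, V9=red. No two adjacent vertices share a color.

5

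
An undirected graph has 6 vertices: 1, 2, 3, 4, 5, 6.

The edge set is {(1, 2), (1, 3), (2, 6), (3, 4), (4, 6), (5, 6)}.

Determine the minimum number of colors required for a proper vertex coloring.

The cycle 6-4-3-1-2-6 has odd length 5, so it cannot be 2-colored; at least 3 colors are needed.
3 colors suffice: color a → {3, 6}; color b → {1, 4, 5}; color c → {2}. No two adjacent vertices share a color.

3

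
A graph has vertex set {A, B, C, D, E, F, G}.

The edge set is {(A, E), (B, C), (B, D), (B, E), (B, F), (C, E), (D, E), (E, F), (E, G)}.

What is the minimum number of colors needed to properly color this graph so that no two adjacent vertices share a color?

B, E, F form a triangle, so at least 3 colors are needed.
3 colors suffice: color red → {E}; color blue → {A, B, G}; color green → {C, D, F}. Each edge has distinct colors on its endpoints.

3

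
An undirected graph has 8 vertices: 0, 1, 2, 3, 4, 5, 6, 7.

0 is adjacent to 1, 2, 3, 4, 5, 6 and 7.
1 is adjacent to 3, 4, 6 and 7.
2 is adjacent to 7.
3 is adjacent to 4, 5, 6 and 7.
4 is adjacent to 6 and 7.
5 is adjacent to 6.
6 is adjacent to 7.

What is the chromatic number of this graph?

0, 1, 3, 4, 6, 7 form a clique, so at least 6 colors are needed.
6 colors suffice: color a → {0}; color b → {2, 6}; color c → {3}; color d → {5, 7}; color e → {1}; color f → {4}. No two adjacent vertices share a color.

6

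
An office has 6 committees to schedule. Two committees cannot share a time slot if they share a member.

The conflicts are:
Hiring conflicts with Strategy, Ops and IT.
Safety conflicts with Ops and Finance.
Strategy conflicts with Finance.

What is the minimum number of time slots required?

The cycle Finance-Strategy-Hiring-Ops-Safety-Finance has odd length 5, so it cannot be 2-colored; at least 3 time slots are needed.
3 time slots suffice: time slot 1 → {Hiring, Safety}; time slot 2 → {Strategy, Ops, IT}; time slot 3 → {Finance}. No two conflicting committees share a time slot.

3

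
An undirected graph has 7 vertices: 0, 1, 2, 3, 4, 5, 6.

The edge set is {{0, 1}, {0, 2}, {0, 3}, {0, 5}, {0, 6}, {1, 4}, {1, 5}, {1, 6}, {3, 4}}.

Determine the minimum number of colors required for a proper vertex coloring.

0, 1, 6 are pairwise adjacent, so at least 3 colors are needed.
3 colors suffice: color red → {0, 4}; color blue → {1, 2, 3}; color green → {5, 6}. Each edge has distinct colors on its endpoints.

3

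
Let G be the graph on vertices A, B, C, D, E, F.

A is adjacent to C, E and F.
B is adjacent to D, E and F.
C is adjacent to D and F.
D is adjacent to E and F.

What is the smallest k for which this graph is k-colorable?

C, D, F are mutually adjacent, so at least 3 colors are needed.
3 colors suffice: color 1 → {A, D}; color 2 → {E, F}; color 3 → {B, C}. Every edge joins two different colors.

3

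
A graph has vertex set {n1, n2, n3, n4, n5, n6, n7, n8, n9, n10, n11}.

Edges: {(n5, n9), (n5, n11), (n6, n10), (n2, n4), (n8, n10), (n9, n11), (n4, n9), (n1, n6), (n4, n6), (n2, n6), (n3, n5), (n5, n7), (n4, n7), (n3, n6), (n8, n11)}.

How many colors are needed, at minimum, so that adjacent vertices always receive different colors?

3

n5, n9, n11 form a triangle, so at least 3 colors are needed.
One proper 3-coloring: n1=2, n2=3, n3=2, n4=2, n5=1, n6=1, n7=3, n8=1, n9=3, n10=2, n11=2. Each edge has distinct colors on its endpoints.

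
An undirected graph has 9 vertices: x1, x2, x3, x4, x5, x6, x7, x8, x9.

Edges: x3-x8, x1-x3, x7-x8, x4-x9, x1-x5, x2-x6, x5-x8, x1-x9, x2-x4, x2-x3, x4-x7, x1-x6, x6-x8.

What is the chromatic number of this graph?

3

The cycle x2-x6-x8-x7-x4-x2 has odd length 5, so it cannot be 2-colored; at least 3 colors are needed.
3 colors suffice: color R → {x1, x2, x8}; color B → {x3, x4, x5, x6}; color G → {x7, x9}. Each edge has distinct colors on its endpoints.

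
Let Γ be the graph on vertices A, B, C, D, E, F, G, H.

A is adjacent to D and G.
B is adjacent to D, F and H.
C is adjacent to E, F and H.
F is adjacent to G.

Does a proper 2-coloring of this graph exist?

The cycle B-D-A-G-F-B has odd length 5, so it cannot be 2-colored; at least 3 colors are needed.
So 2 colors are not enough.

No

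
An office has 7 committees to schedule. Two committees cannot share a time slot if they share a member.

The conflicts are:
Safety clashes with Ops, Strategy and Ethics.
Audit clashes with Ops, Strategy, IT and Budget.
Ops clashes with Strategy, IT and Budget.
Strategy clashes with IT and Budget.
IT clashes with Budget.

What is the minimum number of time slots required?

5

Audit, Ops, Strategy, IT, Budget are mutually in conflict, so at least 5 time slots are needed.
Using 5 time slots: Safety=3, Audit=3, Ops=2, Strategy=1, IT=5, Ethics=1, Budget=4. No two conflicting committees share a time slot.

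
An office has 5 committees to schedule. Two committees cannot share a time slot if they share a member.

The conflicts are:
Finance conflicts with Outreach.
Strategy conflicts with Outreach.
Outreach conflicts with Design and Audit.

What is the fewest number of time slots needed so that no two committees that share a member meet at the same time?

2

Outreach and Audit conflict, so at least 2 time slots are needed.
A valid assignment using 2 time slots: Finance=2, Strategy=2, Outreach=1, Design=2, Audit=2. Every pair that conflicts lands in different time slots.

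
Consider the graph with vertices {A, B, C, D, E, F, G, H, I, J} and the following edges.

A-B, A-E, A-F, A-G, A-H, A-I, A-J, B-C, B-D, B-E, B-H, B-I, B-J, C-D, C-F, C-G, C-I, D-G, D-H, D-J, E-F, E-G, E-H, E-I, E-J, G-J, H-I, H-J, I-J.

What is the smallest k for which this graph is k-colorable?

6

A, B, E, H, I, J form a clique, so at least 6 colors are needed.
6 colors suffice: color 1 → {D, E}; color 2 → {C, J}; color 3 → {B, F, G}; color 4 → {A}; color 5 → {I}; color 6 → {H}. Each edge has distinct colors on its endpoints.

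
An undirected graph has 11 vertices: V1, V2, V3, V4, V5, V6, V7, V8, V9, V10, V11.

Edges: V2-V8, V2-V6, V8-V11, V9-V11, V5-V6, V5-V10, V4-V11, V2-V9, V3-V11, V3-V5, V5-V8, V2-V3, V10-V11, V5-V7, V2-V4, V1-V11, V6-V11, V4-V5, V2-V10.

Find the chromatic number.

2

V9 and V11 are adjacent, so at least 2 colors are needed.
2 colors suffice: color 1 → {V2, V5, V11}; color 2 → {V1, V3, V4, V6, V7, V8, V9, V10}. No two adjacent vertices share a color.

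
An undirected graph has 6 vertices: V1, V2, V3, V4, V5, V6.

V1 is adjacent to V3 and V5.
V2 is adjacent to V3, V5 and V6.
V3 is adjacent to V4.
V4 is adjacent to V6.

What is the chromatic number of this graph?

V3 and V4 are adjacent, so at least 2 colors are needed.
2 colors suffice: V1=blue, V2=blue, V3=red, V4=blue, V5=red, V6=red. No two adjacent vertices share a color.

2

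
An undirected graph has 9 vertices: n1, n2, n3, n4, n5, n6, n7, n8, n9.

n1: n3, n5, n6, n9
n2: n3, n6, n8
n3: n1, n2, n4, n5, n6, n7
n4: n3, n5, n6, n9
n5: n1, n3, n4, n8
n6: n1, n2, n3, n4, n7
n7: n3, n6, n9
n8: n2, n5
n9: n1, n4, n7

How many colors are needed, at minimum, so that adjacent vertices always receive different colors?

n3, n4, n6 are mutually adjacent, so at least 3 colors are needed.
3 colors suffice: color 1 → {n3, n8, n9}; color 2 → {n5, n6}; color 3 → {n1, n2, n4, n7}. No two adjacent vertices share a color.

3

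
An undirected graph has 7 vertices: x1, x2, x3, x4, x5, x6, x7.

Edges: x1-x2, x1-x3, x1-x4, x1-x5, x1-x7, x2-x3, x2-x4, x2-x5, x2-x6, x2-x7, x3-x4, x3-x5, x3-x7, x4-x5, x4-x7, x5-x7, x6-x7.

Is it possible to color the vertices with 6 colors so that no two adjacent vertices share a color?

The chromatic number is 6. x1, x2, x3, x4, x5, x7 are mutually adjacent (a clique of size 6), so at least 6 colors are needed.
A valid assignment using 6 colors: x1=4, x2=1, x3=3, x4=6, x5=5, x6=3, x7=2.
That is already a proper 6-coloring.

Yes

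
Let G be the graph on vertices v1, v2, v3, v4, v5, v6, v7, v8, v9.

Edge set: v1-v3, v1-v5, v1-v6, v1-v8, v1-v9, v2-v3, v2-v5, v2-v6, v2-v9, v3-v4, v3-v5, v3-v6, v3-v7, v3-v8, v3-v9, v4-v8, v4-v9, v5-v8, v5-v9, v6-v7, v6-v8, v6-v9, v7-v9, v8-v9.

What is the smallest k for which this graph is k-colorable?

5

v1, v3, v5, v8, v9 are pairwise adjacent (a clique of size 5), so at least 5 colors are needed.
5 colors suffice: color R → {v9}; color B → {v3}; color G → {v2, v7, v8}; color Y → {v4, v5, v6}; color P → {v1}. Every edge joins two different colors.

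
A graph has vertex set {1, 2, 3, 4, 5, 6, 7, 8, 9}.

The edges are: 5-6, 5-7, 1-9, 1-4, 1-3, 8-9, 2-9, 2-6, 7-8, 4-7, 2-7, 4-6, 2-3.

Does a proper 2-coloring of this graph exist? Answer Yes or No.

The cycle 1-9-8-7-4-1 has odd length 5, so it cannot be 2-colored; at least 3 colors are needed.
So 2 colors are not enough.

No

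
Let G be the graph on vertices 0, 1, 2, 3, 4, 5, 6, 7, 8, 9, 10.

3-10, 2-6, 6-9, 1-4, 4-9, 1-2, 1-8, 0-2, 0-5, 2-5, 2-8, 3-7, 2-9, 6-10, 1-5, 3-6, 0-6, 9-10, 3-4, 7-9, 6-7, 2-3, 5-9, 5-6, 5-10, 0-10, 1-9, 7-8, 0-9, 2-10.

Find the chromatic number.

0, 2, 5, 6, 9, 10 are pairwise adjacent (a clique of size 6), so at least 6 colors are needed.
6 colors suffice: color red → {3, 8, 9}; color blue → {2, 4, 7}; color green → {1, 6}; color yellow → {5}; color purple → {10}; color orange → {0}. No two adjacent vertices share a color.

6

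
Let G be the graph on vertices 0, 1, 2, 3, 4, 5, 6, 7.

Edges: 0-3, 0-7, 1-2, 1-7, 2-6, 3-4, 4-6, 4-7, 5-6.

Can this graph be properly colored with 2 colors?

No

The cycle 7-4-6-2-1-7 has odd length 5, so it cannot be 2-colored; at least 3 colors are needed.
So 2 colors are not enough.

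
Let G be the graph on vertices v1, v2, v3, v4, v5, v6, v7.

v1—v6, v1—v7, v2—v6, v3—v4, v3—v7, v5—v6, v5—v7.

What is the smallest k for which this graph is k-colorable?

v3 and v4 are adjacent, so at least 2 colors are needed.
One proper 2-coloring: v1=2, v2=2, v3=2, v4=1, v5=2, v6=1, v7=1. No two adjacent vertices share a color.

2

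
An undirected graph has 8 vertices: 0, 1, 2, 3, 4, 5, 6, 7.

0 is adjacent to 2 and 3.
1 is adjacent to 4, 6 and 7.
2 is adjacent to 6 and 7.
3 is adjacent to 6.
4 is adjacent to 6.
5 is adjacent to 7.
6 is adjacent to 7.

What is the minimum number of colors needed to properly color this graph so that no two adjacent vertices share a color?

3

1, 6, 7 are mutually adjacent, so at least 3 colors are needed.
3 colors suffice: color a → {0, 5, 6}; color b → {3, 4, 7}; color c → {1, 2}. No two adjacent vertices share a color.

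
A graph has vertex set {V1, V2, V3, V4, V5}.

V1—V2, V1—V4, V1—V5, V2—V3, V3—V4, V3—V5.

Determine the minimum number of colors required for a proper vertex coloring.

2

V3 and V5 are adjacent, so at least 2 colors are needed.
2 colors suffice: V1=1, V2=2, V3=1, V4=2, V5=2. No two adjacent vertices share a color.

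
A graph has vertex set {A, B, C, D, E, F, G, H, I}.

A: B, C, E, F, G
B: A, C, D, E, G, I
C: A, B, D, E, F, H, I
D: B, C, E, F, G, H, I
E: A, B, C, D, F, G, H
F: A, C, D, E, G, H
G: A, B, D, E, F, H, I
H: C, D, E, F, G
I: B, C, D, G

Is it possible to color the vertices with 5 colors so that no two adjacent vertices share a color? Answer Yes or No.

The chromatic number is 5. C, D, E, F, H are mutually adjacent (a clique of size 5), so at least 5 colors are needed.
One proper 5-coloring: A=3, B=4, C=1, D=3, E=2, F=4, G=1, H=5, I=2.
That is already a proper 5-coloring.

Yes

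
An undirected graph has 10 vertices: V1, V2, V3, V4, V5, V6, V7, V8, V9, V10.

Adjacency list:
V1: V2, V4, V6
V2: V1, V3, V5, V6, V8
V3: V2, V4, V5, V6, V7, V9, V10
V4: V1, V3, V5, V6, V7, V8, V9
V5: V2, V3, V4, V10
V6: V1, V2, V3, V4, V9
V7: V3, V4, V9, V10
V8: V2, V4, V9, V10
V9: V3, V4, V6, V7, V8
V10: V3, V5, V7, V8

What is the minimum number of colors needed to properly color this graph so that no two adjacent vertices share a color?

4

V3, V4, V6, V9 are mutually adjacent (a clique of size 4), so at least 4 colors are needed.
4 colors suffice: color R → {V1, V3, V8}; color B → {V2, V4, V10}; color G → {V5, V6, V7}; color Y → {V9}. No two adjacent vertices share a color.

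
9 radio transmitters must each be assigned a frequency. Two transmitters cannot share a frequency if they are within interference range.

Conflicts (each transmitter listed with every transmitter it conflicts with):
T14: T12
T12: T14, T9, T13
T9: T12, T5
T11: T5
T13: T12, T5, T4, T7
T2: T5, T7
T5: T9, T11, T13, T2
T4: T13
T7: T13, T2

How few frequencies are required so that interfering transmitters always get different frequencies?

2

T13 and T5 conflict, so at least 2 frequencies are needed.
2 frequencies suffice: T14=2, T12=1, T9=2, T11=2, T13=2, T2=2, T5=1, T4=1, T7=1. No two conflicting transmitters share a frequency.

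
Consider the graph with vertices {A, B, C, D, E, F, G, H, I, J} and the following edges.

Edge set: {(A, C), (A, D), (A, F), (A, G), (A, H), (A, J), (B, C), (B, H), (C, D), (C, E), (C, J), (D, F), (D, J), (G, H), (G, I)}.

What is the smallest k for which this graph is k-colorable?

4

A, C, D, J form a clique, so at least 4 colors are needed.
4 colors suffice: color 1 → {A, B, E, I}; color 2 → {C, F, G}; color 3 → {D, H}; color 4 → {J}. No two adjacent vertices share a color.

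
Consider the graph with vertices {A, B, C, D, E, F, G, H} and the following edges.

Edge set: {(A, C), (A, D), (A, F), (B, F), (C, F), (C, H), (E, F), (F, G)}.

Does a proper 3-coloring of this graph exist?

The chromatic number is 3. A, C, F are pairwise adjacent, so at least 3 colors are needed.
One proper 3-coloring: A=3, B=2, C=2, D=1, E=2, F=1, G=2, H=1.
That is already a proper 3-coloring.

Yes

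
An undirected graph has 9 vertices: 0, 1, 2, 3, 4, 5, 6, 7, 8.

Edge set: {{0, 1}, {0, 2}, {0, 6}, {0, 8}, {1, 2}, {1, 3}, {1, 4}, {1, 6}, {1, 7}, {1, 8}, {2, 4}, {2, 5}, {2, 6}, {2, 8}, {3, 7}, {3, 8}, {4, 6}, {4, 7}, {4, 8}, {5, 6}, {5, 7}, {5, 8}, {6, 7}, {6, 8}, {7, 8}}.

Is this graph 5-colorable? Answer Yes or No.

The chromatic number is 5. 0, 1, 2, 6, 8 are mutually adjacent (a clique of size 5), so at least 5 colors are needed.
5 colors suffice: color a → {8}; color b → {3, 6}; color c → {1, 5}; color d → {2, 7}; color e → {0, 4}.
That is already a proper 5-coloring.

Yes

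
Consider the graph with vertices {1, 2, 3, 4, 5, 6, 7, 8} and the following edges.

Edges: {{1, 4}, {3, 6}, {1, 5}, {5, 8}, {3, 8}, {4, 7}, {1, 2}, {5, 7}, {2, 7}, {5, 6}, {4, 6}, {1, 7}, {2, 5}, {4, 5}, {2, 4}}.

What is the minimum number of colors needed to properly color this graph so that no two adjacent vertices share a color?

5

1, 2, 4, 5, 7 form a clique, so at least 5 colors are needed.
5 colors suffice: color a → {3, 5}; color b → {4, 8}; color c → {6, 7}; color d → {2}; color e → {1}. No two adjacent vertices share a color.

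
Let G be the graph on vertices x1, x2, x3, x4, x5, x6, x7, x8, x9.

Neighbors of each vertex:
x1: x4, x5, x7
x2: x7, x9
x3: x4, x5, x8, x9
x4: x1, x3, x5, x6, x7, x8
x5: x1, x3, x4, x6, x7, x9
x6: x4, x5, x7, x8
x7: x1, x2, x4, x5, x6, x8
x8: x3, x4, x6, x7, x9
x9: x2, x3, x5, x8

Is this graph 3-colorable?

No

x4, x5, x6, x7 form a clique, so at least 4 colors are needed.
So 3 colors are not enough.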